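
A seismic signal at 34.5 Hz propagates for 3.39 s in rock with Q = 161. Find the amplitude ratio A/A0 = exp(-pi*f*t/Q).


pi*f*t/Q = pi*34.5*3.39/161 = 2.282143
A/A0 = exp(-2.282143) = 0.102065

0.102065


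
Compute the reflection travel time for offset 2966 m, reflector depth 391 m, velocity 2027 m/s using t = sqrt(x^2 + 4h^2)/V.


x^2 + 4h^2 = 2966^2 + 4*391^2 = 8797156 + 611524 = 9408680
sqrt(9408680) = 3067.3572
t = 3067.3572 / 2027 = 1.5132 s

1.5132


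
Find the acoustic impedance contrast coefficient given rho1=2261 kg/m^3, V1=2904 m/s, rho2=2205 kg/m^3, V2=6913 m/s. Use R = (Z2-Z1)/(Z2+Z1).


Z1 = 2261 * 2904 = 6565944
Z2 = 2205 * 6913 = 15243165
R = (15243165 - 6565944) / (15243165 + 6565944) = 8677221 / 21809109 = 0.3979

0.3979


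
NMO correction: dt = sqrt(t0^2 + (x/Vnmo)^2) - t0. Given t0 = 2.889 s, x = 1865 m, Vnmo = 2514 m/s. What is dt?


x/Vnmo = 1865/2514 = 0.741846
(x/Vnmo)^2 = 0.550335
t0^2 = 8.346321
sqrt(8.346321 + 0.550335) = 2.982726
dt = 2.982726 - 2.889 = 0.093726

0.093726


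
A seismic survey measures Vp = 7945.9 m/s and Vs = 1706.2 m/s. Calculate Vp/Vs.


Vp/Vs = 7945.9 / 1706.2
= 4.6571

4.6571


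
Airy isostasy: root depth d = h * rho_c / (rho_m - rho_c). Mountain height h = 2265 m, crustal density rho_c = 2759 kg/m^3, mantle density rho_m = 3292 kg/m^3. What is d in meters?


rho_m - rho_c = 3292 - 2759 = 533
d = 2265 * 2759 / 533
= 6249135 / 533
= 11724.46 m

11724.46


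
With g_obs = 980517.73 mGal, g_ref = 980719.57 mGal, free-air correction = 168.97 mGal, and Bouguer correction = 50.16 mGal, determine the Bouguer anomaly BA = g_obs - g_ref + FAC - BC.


BA = g_obs - g_ref + FAC - BC
= 980517.73 - 980719.57 + 168.97 - 50.16
= -83.03 mGal

-83.03


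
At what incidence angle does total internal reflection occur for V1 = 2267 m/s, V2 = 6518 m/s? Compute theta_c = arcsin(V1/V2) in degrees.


V1/V2 = 2267/6518 = 0.347806
theta_c = arcsin(0.347806) = 20.3532 degrees

20.3532


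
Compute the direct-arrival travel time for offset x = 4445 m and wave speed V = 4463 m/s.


t = x / V
= 4445 / 4463
= 0.996 s

0.996


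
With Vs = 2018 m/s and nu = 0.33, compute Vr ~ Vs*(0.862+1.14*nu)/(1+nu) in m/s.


Numerator factor = 0.862 + 1.14*0.33 = 1.2382
Denominator = 1 + 0.33 = 1.33
Vr = 2018 * 1.2382 / 1.33 = 1878.71 m/s

1878.71


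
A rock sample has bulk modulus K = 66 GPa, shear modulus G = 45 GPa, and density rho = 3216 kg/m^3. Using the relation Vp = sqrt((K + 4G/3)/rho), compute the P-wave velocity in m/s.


First compute the effective modulus:
K + 4G/3 = 66e9 + 4*45e9/3 = 126000000000.0 Pa
Then divide by density:
126000000000.0 / 3216 = 39179104.4776 Pa/(kg/m^3)
Take the square root:
Vp = sqrt(39179104.4776) = 6259.32 m/s

6259.32


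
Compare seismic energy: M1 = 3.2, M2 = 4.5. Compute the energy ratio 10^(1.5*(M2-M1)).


M2 - M1 = 4.5 - 3.2 = 1.3
1.5 * 1.3 = 1.95
ratio = 10^1.95 = 89.13

89.13


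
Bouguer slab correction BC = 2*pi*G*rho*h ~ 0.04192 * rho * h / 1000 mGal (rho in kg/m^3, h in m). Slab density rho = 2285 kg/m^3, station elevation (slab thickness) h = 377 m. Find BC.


BC = 0.04192 * rho * h / 1000
= 0.04192 * 2285 * 377 / 1000
= 36.1118 mGal

36.1118


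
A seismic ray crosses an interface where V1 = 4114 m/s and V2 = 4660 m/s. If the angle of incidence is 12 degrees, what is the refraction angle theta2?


sin(theta1) = sin(12 deg) = 0.207912
sin(theta2) = V2/V1 * sin(theta1) = 4660/4114 * 0.207912 = 0.235505
theta2 = arcsin(0.235505) = 13.6214 degrees

13.6214


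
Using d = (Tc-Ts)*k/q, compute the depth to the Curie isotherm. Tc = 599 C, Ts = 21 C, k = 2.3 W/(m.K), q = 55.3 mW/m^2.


T_Curie - T_surf = 599 - 21 = 578 C
Convert q to W/m^2: 55.3 mW/m^2 = 0.0553 W/m^2
d = 578 * 2.3 / 0.0553 = 24039.78 m

24039.78


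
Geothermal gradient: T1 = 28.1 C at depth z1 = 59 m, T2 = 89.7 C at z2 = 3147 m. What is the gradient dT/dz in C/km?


dT = 89.7 - 28.1 = 61.6 C
dz = 3147 - 59 = 3088 m
gradient = dT/dz * 1000 = 61.6/3088 * 1000 = 19.9482 C/km

19.9482


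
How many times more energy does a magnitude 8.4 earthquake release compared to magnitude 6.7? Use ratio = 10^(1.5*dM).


M2 - M1 = 8.4 - 6.7 = 1.7
1.5 * 1.7 = 2.55
ratio = 10^2.55 = 354.81

354.81


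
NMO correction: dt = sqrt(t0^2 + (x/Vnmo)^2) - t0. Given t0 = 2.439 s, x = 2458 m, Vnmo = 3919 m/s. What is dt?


x/Vnmo = 2458/3919 = 0.627201
(x/Vnmo)^2 = 0.393381
t0^2 = 5.948721
sqrt(5.948721 + 0.393381) = 2.518353
dt = 2.518353 - 2.439 = 0.079353

0.079353


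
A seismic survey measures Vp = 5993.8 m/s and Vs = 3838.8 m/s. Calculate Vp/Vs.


Vp/Vs = 5993.8 / 3838.8
= 1.5614

1.5614


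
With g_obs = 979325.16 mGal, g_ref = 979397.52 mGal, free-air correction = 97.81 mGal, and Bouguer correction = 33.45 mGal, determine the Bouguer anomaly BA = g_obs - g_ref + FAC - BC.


BA = g_obs - g_ref + FAC - BC
= 979325.16 - 979397.52 + 97.81 - 33.45
= -8.0 mGal

-8.0


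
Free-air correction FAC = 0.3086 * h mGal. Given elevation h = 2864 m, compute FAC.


FAC = 0.3086 * h
= 0.3086 * 2864
= 883.8304 mGal

883.8304


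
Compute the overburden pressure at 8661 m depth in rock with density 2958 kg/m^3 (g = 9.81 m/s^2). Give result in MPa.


P = rho * g * z / 1e6
= 2958 * 9.81 * 8661 / 1e6
= 251324724.78 / 1e6
= 251.3247 MPa

251.3247


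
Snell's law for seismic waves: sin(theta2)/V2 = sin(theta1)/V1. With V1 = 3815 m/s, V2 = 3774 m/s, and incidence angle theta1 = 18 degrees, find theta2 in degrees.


sin(theta1) = sin(18 deg) = 0.309017
sin(theta2) = V2/V1 * sin(theta1) = 3774/3815 * 0.309017 = 0.305696
theta2 = arcsin(0.305696) = 17.8 degrees

17.8


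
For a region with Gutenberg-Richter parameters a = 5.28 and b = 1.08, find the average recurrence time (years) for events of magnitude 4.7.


log10(N) = 5.28 - 1.08*4.7 = 0.204
N = 10^0.204 = 1.599558
T = 1/N = 1/1.599558 = 0.6252 years

0.6252


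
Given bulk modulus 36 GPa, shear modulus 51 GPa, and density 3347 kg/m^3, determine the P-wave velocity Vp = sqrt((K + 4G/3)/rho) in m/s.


First compute the effective modulus:
K + 4G/3 = 36e9 + 4*51e9/3 = 104000000000.0 Pa
Then divide by density:
104000000000.0 / 3347 = 31072602.3304 Pa/(kg/m^3)
Take the square root:
Vp = sqrt(31072602.3304) = 5574.28 m/s

5574.28


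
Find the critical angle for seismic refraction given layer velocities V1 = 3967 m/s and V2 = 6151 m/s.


V1/V2 = 3967/6151 = 0.644936
theta_c = arcsin(0.644936) = 40.1609 degrees

40.1609


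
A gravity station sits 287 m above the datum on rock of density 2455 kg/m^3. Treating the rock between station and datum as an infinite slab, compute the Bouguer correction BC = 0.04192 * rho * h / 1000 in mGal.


BC = 0.04192 * rho * h / 1000
= 0.04192 * 2455 * 287 / 1000
= 29.5362 mGal

29.5362


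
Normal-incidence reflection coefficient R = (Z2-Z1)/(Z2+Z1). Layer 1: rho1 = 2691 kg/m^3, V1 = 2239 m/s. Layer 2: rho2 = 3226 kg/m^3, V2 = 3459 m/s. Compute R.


Z1 = 2691 * 2239 = 6025149
Z2 = 3226 * 3459 = 11158734
R = (11158734 - 6025149) / (11158734 + 6025149) = 5133585 / 17183883 = 0.2987

0.2987


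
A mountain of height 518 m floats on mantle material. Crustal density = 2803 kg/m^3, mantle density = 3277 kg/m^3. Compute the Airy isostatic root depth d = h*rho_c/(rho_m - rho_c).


rho_m - rho_c = 3277 - 2803 = 474
d = 518 * 2803 / 474
= 1451954 / 474
= 3063.19 m

3063.19


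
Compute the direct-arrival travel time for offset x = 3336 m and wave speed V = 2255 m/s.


t = x / V
= 3336 / 2255
= 1.4794 s

1.4794


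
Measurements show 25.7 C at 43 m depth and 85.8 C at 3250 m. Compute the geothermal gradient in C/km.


dT = 85.8 - 25.7 = 60.1 C
dz = 3250 - 43 = 3207 m
gradient = dT/dz * 1000 = 60.1/3207 * 1000 = 18.7403 C/km

18.7403


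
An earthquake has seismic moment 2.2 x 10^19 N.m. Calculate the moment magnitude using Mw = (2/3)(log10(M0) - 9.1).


log10(M0) = log10(2.2 x 10^19) = 19.3424
Mw = 2/3 * (19.3424 - 9.1)
= 2/3 * 10.2424
= 6.83

6.83


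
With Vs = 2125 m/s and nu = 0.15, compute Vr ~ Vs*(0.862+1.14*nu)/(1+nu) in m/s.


Numerator factor = 0.862 + 1.14*0.15 = 1.033
Denominator = 1 + 0.15 = 1.15
Vr = 2125 * 1.033 / 1.15 = 1908.8 m/s

1908.8


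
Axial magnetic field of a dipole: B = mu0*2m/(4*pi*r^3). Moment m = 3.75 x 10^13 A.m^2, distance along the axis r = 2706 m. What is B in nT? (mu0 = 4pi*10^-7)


m = 3.75 x 10^13 = 37500000000000 A.m^2
2m = 75000000000000 A.m^2
r^3 = 2706^3 = 19814511816
B = (4pi*10^-7) * 75000000000000 / (4*pi * 19814511816) * 1e9
= 94247779.607694 / 248996499022.46 * 1e9
= 378510.4609 nT

378510.4609


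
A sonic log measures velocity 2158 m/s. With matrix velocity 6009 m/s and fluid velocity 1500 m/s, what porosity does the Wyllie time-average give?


1/V - 1/Vm = 1/2158 - 1/6009 = 0.00029697
1/Vf - 1/Vm = 1/1500 - 1/6009 = 0.00050025
phi = 0.00029697 / 0.00050025 = 0.5937

0.5937


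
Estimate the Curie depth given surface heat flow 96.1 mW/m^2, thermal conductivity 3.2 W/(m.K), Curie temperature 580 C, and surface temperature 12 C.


T_Curie - T_surf = 580 - 12 = 568 C
Convert q to W/m^2: 96.1 mW/m^2 = 0.0961 W/m^2
d = 568 * 3.2 / 0.0961 = 18913.63 m

18913.63


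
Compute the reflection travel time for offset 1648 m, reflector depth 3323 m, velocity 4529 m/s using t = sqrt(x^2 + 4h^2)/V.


x^2 + 4h^2 = 1648^2 + 4*3323^2 = 2715904 + 44169316 = 46885220
sqrt(46885220) = 6847.2783
t = 6847.2783 / 4529 = 1.5119 s

1.5119


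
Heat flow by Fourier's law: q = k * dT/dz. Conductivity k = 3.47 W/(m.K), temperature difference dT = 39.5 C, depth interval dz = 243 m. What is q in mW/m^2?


q = k * dT / dz * 1000
= 3.47 * 39.5 / 243 * 1000
= 0.564053 * 1000
= 564.0535 mW/m^2

564.0535


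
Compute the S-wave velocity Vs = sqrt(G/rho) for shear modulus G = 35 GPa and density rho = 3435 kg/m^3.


Convert G to Pa: G = 35e9 Pa
Compute G/rho = 35e9 / 3435 = 10189228.5298
Vs = sqrt(10189228.5298) = 3192.06 m/s

3192.06


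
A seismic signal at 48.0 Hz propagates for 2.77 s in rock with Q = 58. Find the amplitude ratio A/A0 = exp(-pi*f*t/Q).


pi*f*t/Q = pi*48.0*2.77/58 = 7.20183
A/A0 = exp(-7.20183) = 0.000745

7.450000e-04


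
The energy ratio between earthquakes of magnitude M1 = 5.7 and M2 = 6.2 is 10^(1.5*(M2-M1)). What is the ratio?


M2 - M1 = 6.2 - 5.7 = 0.5
1.5 * 0.5 = 0.75
ratio = 10^0.75 = 5.62

5.62


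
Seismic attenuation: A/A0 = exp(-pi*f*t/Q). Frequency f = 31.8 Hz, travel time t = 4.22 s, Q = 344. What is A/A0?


pi*f*t/Q = pi*31.8*4.22/344 = 1.22555
A/A0 = exp(-1.22555) = 0.293596

0.293596


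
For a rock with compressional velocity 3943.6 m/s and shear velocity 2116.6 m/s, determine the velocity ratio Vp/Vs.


Vp/Vs = 3943.6 / 2116.6
= 1.8632

1.8632


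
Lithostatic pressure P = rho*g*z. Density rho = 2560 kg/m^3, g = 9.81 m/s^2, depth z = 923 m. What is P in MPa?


P = rho * g * z / 1e6
= 2560 * 9.81 * 923 / 1e6
= 23179852.8 / 1e6
= 23.1799 MPa

23.1799


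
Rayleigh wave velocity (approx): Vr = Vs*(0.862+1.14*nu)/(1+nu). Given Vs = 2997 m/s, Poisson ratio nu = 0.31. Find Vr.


Numerator factor = 0.862 + 1.14*0.31 = 1.2154
Denominator = 1 + 0.31 = 1.31
Vr = 2997 * 1.2154 / 1.31 = 2780.58 m/s

2780.58


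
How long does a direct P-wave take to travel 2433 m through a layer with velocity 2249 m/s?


t = x / V
= 2433 / 2249
= 1.0818 s

1.0818


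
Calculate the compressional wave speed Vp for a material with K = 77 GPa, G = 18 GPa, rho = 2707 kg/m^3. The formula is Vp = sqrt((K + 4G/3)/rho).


First compute the effective modulus:
K + 4G/3 = 77e9 + 4*18e9/3 = 101000000000.0 Pa
Then divide by density:
101000000000.0 / 2707 = 37310676.0251 Pa/(kg/m^3)
Take the square root:
Vp = sqrt(37310676.0251) = 6108.25 m/s

6108.25


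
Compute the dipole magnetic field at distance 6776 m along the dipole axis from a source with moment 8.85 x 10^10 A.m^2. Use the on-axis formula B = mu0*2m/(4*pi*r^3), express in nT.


m = 8.85 x 10^10 = 88500000000 A.m^2
2m = 177000000000 A.m^2
r^3 = 6776^3 = 311114456576
B = (4pi*10^-7) * 177000000000 / (4*pi * 311114456576) * 1e9
= 222424.759874 / 3909579564818.97 * 1e9
= 56.8922 nT

56.8922


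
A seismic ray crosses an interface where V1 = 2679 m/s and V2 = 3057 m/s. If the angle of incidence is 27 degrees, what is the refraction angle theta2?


sin(theta1) = sin(27 deg) = 0.45399
sin(theta2) = V2/V1 * sin(theta1) = 3057/2679 * 0.45399 = 0.518047
theta2 = arcsin(0.518047) = 31.2014 degrees

31.2014


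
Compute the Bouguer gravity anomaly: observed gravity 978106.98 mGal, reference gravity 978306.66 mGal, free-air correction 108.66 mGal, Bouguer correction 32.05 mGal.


BA = g_obs - g_ref + FAC - BC
= 978106.98 - 978306.66 + 108.66 - 32.05
= -123.07 mGal

-123.07


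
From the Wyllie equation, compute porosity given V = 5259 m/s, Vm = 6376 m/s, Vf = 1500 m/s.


1/V - 1/Vm = 1/5259 - 1/6376 = 3.331e-05
1/Vf - 1/Vm = 1/1500 - 1/6376 = 0.00050983
phi = 3.331e-05 / 0.00050983 = 0.0653

0.0653


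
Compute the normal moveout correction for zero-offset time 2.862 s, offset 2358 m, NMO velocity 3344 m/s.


x/Vnmo = 2358/3344 = 0.705144
(x/Vnmo)^2 = 0.497227
t0^2 = 8.191044
sqrt(8.191044 + 0.497227) = 2.947587
dt = 2.947587 - 2.862 = 0.085587

0.085587


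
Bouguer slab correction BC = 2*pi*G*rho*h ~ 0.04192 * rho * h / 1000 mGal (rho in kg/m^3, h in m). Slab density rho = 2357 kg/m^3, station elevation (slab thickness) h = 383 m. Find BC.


BC = 0.04192 * rho * h / 1000
= 0.04192 * 2357 * 383 / 1000
= 37.8425 mGal

37.8425


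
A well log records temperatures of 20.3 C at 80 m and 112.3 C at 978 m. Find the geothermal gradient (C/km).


dT = 112.3 - 20.3 = 92.0 C
dz = 978 - 80 = 898 m
gradient = dT/dz * 1000 = 92.0/898 * 1000 = 102.4499 C/km

102.4499


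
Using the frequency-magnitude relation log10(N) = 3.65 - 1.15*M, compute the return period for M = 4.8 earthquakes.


log10(N) = 3.65 - 1.15*4.8 = -1.87
N = 10^-1.87 = 0.01349
T = 1/N = 1/0.01349 = 74.131 years

74.131


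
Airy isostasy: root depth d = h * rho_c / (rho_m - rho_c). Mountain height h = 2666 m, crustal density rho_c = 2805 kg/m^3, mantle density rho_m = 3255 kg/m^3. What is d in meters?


rho_m - rho_c = 3255 - 2805 = 450
d = 2666 * 2805 / 450
= 7478130 / 450
= 16618.07 m

16618.07


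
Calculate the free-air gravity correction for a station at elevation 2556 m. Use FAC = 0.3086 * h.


FAC = 0.3086 * h
= 0.3086 * 2556
= 788.7816 mGal

788.7816


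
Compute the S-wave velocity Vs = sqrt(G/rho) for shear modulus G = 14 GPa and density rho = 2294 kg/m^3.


Convert G to Pa: G = 14e9 Pa
Compute G/rho = 14e9 / 2294 = 6102877.0706
Vs = sqrt(6102877.0706) = 2470.4 m/s

2470.4


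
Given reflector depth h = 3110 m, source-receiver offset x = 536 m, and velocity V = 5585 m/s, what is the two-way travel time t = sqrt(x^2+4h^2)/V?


x^2 + 4h^2 = 536^2 + 4*3110^2 = 287296 + 38688400 = 38975696
sqrt(38975696) = 6243.0518
t = 6243.0518 / 5585 = 1.1178 s

1.1178


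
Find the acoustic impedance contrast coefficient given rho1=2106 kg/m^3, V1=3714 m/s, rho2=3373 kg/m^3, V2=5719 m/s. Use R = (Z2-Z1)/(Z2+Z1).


Z1 = 2106 * 3714 = 7821684
Z2 = 3373 * 5719 = 19290187
R = (19290187 - 7821684) / (19290187 + 7821684) = 11468503 / 27111871 = 0.423

0.423


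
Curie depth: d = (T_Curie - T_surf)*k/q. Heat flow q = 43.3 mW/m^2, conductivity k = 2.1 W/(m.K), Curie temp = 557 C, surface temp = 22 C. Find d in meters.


T_Curie - T_surf = 557 - 22 = 535 C
Convert q to W/m^2: 43.3 mW/m^2 = 0.0433 W/m^2
d = 535 * 2.1 / 0.0433 = 25946.88 m

25946.88


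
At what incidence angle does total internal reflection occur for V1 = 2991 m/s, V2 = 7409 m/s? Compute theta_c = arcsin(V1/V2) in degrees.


V1/V2 = 2991/7409 = 0.403698
theta_c = arcsin(0.403698) = 23.8096 degrees

23.8096


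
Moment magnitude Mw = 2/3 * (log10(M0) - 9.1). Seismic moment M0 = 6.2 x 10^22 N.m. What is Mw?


log10(M0) = log10(6.2 x 10^22) = 22.7924
Mw = 2/3 * (22.7924 - 9.1)
= 2/3 * 13.6924
= 9.13

9.13


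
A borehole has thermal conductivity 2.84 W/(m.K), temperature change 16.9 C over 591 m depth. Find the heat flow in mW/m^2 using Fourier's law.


q = k * dT / dz * 1000
= 2.84 * 16.9 / 591 * 1000
= 0.081212 * 1000
= 81.2115 mW/m^2

81.2115


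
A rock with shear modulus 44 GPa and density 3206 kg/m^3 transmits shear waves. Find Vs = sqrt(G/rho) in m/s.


Convert G to Pa: G = 44e9 Pa
Compute G/rho = 44e9 / 3206 = 13724266.9994
Vs = sqrt(13724266.9994) = 3704.63 m/s

3704.63


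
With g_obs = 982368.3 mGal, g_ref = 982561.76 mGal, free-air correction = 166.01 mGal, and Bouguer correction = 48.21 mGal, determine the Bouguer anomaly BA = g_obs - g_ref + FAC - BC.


BA = g_obs - g_ref + FAC - BC
= 982368.3 - 982561.76 + 166.01 - 48.21
= -75.66 mGal

-75.66


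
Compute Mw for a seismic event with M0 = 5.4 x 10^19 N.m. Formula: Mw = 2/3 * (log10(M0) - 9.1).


log10(M0) = log10(5.4 x 10^19) = 19.7324
Mw = 2/3 * (19.7324 - 9.1)
= 2/3 * 10.6324
= 7.09

7.09


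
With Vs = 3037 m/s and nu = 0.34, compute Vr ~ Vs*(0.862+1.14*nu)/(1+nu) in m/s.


Numerator factor = 0.862 + 1.14*0.34 = 1.2496
Denominator = 1 + 0.34 = 1.34
Vr = 3037 * 1.2496 / 1.34 = 2832.12 m/s

2832.12


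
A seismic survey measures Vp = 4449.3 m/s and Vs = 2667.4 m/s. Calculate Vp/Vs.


Vp/Vs = 4449.3 / 2667.4
= 1.668

1.668


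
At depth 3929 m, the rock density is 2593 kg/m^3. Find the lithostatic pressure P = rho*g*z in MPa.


P = rho * g * z / 1e6
= 2593 * 9.81 * 3929 / 1e6
= 99943269.57 / 1e6
= 99.9433 MPa

99.9433


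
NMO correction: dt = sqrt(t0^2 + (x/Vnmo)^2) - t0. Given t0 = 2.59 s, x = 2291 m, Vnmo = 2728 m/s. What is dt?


x/Vnmo = 2291/2728 = 0.839809
(x/Vnmo)^2 = 0.70528
t0^2 = 6.7081
sqrt(6.7081 + 0.70528) = 2.722752
dt = 2.722752 - 2.59 = 0.132752

0.132752


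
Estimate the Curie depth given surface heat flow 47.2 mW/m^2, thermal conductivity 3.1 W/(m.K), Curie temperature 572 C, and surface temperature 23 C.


T_Curie - T_surf = 572 - 23 = 549 C
Convert q to W/m^2: 47.2 mW/m^2 = 0.0472 W/m^2
d = 549 * 3.1 / 0.0472 = 36057.2 m

36057.2


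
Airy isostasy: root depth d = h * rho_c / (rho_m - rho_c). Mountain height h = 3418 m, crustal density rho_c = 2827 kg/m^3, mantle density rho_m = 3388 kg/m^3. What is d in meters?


rho_m - rho_c = 3388 - 2827 = 561
d = 3418 * 2827 / 561
= 9662686 / 561
= 17224.04 m

17224.04


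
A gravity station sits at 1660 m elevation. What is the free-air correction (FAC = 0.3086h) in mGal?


FAC = 0.3086 * h
= 0.3086 * 1660
= 512.276 mGal

512.276


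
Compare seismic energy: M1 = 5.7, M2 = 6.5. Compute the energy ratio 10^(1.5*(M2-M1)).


M2 - M1 = 6.5 - 5.7 = 0.8
1.5 * 0.8 = 1.2
ratio = 10^1.2 = 15.85

15.85


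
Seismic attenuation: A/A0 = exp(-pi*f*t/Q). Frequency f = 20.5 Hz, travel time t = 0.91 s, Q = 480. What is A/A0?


pi*f*t/Q = pi*20.5*0.91/480 = 0.122097
A/A0 = exp(-0.122097) = 0.885063

0.885063


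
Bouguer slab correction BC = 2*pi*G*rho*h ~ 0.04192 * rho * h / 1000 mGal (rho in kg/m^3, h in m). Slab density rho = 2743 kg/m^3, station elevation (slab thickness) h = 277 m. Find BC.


BC = 0.04192 * rho * h / 1000
= 0.04192 * 2743 * 277 / 1000
= 31.8513 mGal

31.8513


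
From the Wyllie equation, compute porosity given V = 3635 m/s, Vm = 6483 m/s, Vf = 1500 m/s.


1/V - 1/Vm = 1/3635 - 1/6483 = 0.00012085
1/Vf - 1/Vm = 1/1500 - 1/6483 = 0.00051242
phi = 0.00012085 / 0.00051242 = 0.2359

0.2359


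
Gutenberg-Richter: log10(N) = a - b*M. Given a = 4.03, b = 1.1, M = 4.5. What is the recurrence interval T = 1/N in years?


log10(N) = 4.03 - 1.1*4.5 = -0.92
N = 10^-0.92 = 0.120226
T = 1/N = 1/0.120226 = 8.3176 years

8.3176


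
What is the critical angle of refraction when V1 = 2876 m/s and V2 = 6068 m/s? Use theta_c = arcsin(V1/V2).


V1/V2 = 2876/6068 = 0.473962
theta_c = arcsin(0.473962) = 28.2918 degrees

28.2918


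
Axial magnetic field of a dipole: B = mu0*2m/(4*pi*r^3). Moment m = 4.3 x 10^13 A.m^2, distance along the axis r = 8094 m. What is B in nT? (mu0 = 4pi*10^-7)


m = 4.3 x 10^13 = 43000000000000 A.m^2
2m = 86000000000000 A.m^2
r^3 = 8094^3 = 530260894584
B = (4pi*10^-7) * 86000000000000 / (4*pi * 530260894584) * 1e9
= 108070787.283489 / 6663454923644.18 * 1e9
= 16218.4315 nT

16218.4315


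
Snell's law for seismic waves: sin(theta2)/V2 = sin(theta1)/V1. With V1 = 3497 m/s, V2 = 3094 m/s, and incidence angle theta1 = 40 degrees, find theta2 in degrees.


sin(theta1) = sin(40 deg) = 0.642788
sin(theta2) = V2/V1 * sin(theta1) = 3094/3497 * 0.642788 = 0.568712
theta2 = arcsin(0.568712) = 34.6604 degrees

34.6604


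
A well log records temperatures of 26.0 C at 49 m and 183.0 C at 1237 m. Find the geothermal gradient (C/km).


dT = 183.0 - 26.0 = 157.0 C
dz = 1237 - 49 = 1188 m
gradient = dT/dz * 1000 = 157.0/1188 * 1000 = 132.1549 C/km

132.1549


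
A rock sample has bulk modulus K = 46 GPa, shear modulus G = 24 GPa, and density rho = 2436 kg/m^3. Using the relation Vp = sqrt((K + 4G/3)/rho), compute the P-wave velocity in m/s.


First compute the effective modulus:
K + 4G/3 = 46e9 + 4*24e9/3 = 78000000000.0 Pa
Then divide by density:
78000000000.0 / 2436 = 32019704.4335 Pa/(kg/m^3)
Take the square root:
Vp = sqrt(32019704.4335) = 5658.6 m/s

5658.6


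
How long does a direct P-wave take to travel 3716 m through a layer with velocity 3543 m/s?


t = x / V
= 3716 / 3543
= 1.0488 s

1.0488


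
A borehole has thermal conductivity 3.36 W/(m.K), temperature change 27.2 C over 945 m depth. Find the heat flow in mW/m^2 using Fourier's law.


q = k * dT / dz * 1000
= 3.36 * 27.2 / 945 * 1000
= 0.096711 * 1000
= 96.7111 mW/m^2

96.7111


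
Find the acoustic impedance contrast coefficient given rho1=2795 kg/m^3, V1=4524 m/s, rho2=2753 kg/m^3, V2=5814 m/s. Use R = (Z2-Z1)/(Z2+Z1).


Z1 = 2795 * 4524 = 12644580
Z2 = 2753 * 5814 = 16005942
R = (16005942 - 12644580) / (16005942 + 12644580) = 3361362 / 28650522 = 0.1173

0.1173


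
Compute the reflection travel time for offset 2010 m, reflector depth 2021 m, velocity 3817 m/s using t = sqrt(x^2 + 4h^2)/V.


x^2 + 4h^2 = 2010^2 + 4*2021^2 = 4040100 + 16337764 = 20377864
sqrt(20377864) = 4514.1848
t = 4514.1848 / 3817 = 1.1827 s

1.1827


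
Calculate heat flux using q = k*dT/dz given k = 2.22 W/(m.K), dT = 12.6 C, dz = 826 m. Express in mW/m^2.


q = k * dT / dz * 1000
= 2.22 * 12.6 / 826 * 1000
= 0.033864 * 1000
= 33.8644 mW/m^2

33.8644


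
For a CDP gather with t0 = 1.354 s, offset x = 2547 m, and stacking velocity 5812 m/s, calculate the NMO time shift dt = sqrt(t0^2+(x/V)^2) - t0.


x/Vnmo = 2547/5812 = 0.438231
(x/Vnmo)^2 = 0.192047
t0^2 = 1.833316
sqrt(1.833316 + 0.192047) = 1.423152
dt = 1.423152 - 1.354 = 0.069152

0.069152


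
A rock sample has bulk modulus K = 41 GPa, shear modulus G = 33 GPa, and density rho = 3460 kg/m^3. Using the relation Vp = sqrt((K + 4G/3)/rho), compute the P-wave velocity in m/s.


First compute the effective modulus:
K + 4G/3 = 41e9 + 4*33e9/3 = 85000000000.0 Pa
Then divide by density:
85000000000.0 / 3460 = 24566473.9884 Pa/(kg/m^3)
Take the square root:
Vp = sqrt(24566473.9884) = 4956.46 m/s

4956.46


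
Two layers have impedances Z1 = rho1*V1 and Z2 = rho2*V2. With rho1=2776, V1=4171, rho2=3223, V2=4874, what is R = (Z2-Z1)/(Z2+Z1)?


Z1 = 2776 * 4171 = 11578696
Z2 = 3223 * 4874 = 15708902
R = (15708902 - 11578696) / (15708902 + 11578696) = 4130206 / 27287598 = 0.1514

0.1514


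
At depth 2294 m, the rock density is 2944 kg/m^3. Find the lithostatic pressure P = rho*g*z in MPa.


P = rho * g * z / 1e6
= 2944 * 9.81 * 2294 / 1e6
= 66252188.16 / 1e6
= 66.2522 MPa

66.2522


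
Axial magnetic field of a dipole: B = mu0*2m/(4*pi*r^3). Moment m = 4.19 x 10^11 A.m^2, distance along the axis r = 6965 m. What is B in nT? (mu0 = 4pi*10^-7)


m = 4.19 x 10^11 = 419000000000 A.m^2
2m = 838000000000 A.m^2
r^3 = 6965^3 = 337880682125
B = (4pi*10^-7) * 838000000000 / (4*pi * 337880682125) * 1e9
= 1053061.857483 / 4245933875015.23 * 1e9
= 248.0165 nT

248.0165


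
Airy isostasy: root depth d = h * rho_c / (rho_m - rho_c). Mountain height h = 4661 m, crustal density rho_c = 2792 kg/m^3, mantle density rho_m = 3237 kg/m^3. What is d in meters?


rho_m - rho_c = 3237 - 2792 = 445
d = 4661 * 2792 / 445
= 13013512 / 445
= 29243.85 m

29243.85


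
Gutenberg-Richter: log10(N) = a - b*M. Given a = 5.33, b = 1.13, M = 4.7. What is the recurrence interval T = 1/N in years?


log10(N) = 5.33 - 1.13*4.7 = 0.019
N = 10^0.019 = 1.04472
T = 1/N = 1/1.04472 = 0.9572 years

0.9572


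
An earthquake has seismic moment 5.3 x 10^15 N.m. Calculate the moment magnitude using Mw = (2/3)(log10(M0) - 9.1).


log10(M0) = log10(5.3 x 10^15) = 15.7243
Mw = 2/3 * (15.7243 - 9.1)
= 2/3 * 6.6243
= 4.42

4.42


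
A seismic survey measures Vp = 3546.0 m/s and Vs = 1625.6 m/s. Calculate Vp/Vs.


Vp/Vs = 3546.0 / 1625.6
= 2.1813

2.1813


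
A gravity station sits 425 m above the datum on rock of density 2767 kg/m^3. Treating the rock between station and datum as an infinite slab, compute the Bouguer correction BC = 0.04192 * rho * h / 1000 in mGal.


BC = 0.04192 * rho * h / 1000
= 0.04192 * 2767 * 425 / 1000
= 49.2969 mGal

49.2969


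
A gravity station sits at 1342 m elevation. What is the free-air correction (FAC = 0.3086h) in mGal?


FAC = 0.3086 * h
= 0.3086 * 1342
= 414.1412 mGal

414.1412


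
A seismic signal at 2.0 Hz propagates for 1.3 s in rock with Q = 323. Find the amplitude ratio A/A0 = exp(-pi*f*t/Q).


pi*f*t/Q = pi*2.0*1.3/323 = 0.025288
A/A0 = exp(-0.025288) = 0.975029

0.975029


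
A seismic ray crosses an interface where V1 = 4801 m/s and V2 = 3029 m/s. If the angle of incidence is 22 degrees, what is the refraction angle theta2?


sin(theta1) = sin(22 deg) = 0.374607
sin(theta2) = V2/V1 * sin(theta1) = 3029/4801 * 0.374607 = 0.236343
theta2 = arcsin(0.236343) = 13.6708 degrees

13.6708


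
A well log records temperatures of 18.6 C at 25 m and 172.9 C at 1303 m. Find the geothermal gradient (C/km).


dT = 172.9 - 18.6 = 154.3 C
dz = 1303 - 25 = 1278 m
gradient = dT/dz * 1000 = 154.3/1278 * 1000 = 120.7355 C/km

120.7355


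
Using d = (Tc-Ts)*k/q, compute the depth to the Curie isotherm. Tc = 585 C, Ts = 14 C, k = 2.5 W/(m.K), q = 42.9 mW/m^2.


T_Curie - T_surf = 585 - 14 = 571 C
Convert q to W/m^2: 42.9 mW/m^2 = 0.0429 W/m^2
d = 571 * 2.5 / 0.0429 = 33275.06 m

33275.06


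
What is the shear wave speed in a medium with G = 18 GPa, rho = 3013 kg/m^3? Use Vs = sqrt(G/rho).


Convert G to Pa: G = 18e9 Pa
Compute G/rho = 18e9 / 3013 = 5974112.1806
Vs = sqrt(5974112.1806) = 2444.2 m/s

2444.2


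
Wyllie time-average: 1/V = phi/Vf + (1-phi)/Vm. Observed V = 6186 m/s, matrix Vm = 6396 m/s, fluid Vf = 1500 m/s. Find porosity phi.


1/V - 1/Vm = 1/6186 - 1/6396 = 5.31e-06
1/Vf - 1/Vm = 1/1500 - 1/6396 = 0.00051032
phi = 5.31e-06 / 0.00051032 = 0.0104

0.0104


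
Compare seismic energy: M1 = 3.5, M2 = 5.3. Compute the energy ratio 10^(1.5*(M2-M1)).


M2 - M1 = 5.3 - 3.5 = 1.8
1.5 * 1.8 = 2.7
ratio = 10^2.7 = 501.19

501.19


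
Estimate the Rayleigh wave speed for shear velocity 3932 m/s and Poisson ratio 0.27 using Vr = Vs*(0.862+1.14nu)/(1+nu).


Numerator factor = 0.862 + 1.14*0.27 = 1.1698
Denominator = 1 + 0.27 = 1.27
Vr = 3932 * 1.1698 / 1.27 = 3621.77 m/s

3621.77


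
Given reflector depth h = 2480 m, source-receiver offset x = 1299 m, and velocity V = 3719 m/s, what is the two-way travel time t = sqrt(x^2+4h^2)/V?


x^2 + 4h^2 = 1299^2 + 4*2480^2 = 1687401 + 24601600 = 26289001
sqrt(26289001) = 5127.2801
t = 5127.2801 / 3719 = 1.3787 s

1.3787


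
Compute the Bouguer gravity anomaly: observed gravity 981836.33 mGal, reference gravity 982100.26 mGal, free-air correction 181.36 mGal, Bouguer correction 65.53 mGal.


BA = g_obs - g_ref + FAC - BC
= 981836.33 - 982100.26 + 181.36 - 65.53
= -148.1 mGal

-148.1


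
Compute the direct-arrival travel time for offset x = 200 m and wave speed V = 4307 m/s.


t = x / V
= 200 / 4307
= 0.0464 s

0.0464


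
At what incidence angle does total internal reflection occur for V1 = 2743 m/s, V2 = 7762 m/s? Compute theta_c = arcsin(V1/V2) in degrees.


V1/V2 = 2743/7762 = 0.353388
theta_c = arcsin(0.353388) = 20.6947 degrees

20.6947


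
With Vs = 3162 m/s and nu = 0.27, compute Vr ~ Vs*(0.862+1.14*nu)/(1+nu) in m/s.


Numerator factor = 0.862 + 1.14*0.27 = 1.1698
Denominator = 1 + 0.27 = 1.27
Vr = 3162 * 1.1698 / 1.27 = 2912.53 m/s

2912.53


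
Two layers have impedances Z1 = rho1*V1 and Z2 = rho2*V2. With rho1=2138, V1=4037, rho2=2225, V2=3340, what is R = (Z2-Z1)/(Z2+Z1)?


Z1 = 2138 * 4037 = 8631106
Z2 = 2225 * 3340 = 7431500
R = (7431500 - 8631106) / (7431500 + 8631106) = -1199606 / 16062606 = -0.0747

-0.0747


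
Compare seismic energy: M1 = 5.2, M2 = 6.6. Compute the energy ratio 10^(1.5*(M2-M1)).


M2 - M1 = 6.6 - 5.2 = 1.4
1.5 * 1.4 = 2.1
ratio = 10^2.1 = 125.89

125.89


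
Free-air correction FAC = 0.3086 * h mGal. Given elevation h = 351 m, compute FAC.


FAC = 0.3086 * h
= 0.3086 * 351
= 108.3186 mGal

108.3186


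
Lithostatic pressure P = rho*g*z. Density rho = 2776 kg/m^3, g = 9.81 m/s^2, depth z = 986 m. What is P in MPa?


P = rho * g * z / 1e6
= 2776 * 9.81 * 986 / 1e6
= 26851304.16 / 1e6
= 26.8513 MPa

26.8513


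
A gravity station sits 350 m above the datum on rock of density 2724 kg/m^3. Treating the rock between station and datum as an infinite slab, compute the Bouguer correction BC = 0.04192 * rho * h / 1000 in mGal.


BC = 0.04192 * rho * h / 1000
= 0.04192 * 2724 * 350 / 1000
= 39.9665 mGal

39.9665


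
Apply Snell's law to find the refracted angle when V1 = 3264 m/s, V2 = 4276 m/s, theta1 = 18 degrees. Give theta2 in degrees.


sin(theta1) = sin(18 deg) = 0.309017
sin(theta2) = V2/V1 * sin(theta1) = 4276/3264 * 0.309017 = 0.404827
theta2 = arcsin(0.404827) = 23.8803 degrees

23.8803


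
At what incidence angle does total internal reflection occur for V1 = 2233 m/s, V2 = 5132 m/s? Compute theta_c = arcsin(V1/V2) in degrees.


V1/V2 = 2233/5132 = 0.435113
theta_c = arcsin(0.435113) = 25.7925 degrees

25.7925


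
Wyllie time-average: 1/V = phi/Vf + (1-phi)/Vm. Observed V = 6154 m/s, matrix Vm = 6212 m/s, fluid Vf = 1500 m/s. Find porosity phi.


1/V - 1/Vm = 1/6154 - 1/6212 = 1.52e-06
1/Vf - 1/Vm = 1/1500 - 1/6212 = 0.00050569
phi = 1.52e-06 / 0.00050569 = 0.003

0.003


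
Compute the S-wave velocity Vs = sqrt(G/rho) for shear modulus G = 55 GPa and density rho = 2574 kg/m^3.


Convert G to Pa: G = 55e9 Pa
Compute G/rho = 55e9 / 2574 = 21367521.3675
Vs = sqrt(21367521.3675) = 4622.5 m/s

4622.5


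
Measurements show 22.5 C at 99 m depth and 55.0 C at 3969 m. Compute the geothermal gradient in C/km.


dT = 55.0 - 22.5 = 32.5 C
dz = 3969 - 99 = 3870 m
gradient = dT/dz * 1000 = 32.5/3870 * 1000 = 8.3979 C/km

8.3979


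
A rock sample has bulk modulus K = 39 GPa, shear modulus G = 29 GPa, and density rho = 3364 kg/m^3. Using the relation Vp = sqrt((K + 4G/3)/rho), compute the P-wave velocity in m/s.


First compute the effective modulus:
K + 4G/3 = 39e9 + 4*29e9/3 = 77666666666.67 Pa
Then divide by density:
77666666666.67 / 3364 = 23087594.134 Pa/(kg/m^3)
Take the square root:
Vp = sqrt(23087594.134) = 4804.96 m/s

4804.96


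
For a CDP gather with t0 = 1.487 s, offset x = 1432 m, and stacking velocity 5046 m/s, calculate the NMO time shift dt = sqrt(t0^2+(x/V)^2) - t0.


x/Vnmo = 1432/5046 = 0.283789
(x/Vnmo)^2 = 0.080536
t0^2 = 2.211169
sqrt(2.211169 + 0.080536) = 1.513838
dt = 1.513838 - 1.487 = 0.026838

0.026838


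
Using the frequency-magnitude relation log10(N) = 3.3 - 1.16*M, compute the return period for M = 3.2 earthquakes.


log10(N) = 3.3 - 1.16*3.2 = -0.412
N = 10^-0.412 = 0.387258
T = 1/N = 1/0.387258 = 2.5823 years

2.5823


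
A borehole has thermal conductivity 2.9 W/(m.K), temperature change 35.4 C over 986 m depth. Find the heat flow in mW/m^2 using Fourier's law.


q = k * dT / dz * 1000
= 2.9 * 35.4 / 986 * 1000
= 0.104118 * 1000
= 104.1176 mW/m^2

104.1176


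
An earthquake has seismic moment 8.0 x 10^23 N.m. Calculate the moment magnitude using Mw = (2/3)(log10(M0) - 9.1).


log10(M0) = log10(8.0 x 10^23) = 23.9031
Mw = 2/3 * (23.9031 - 9.1)
= 2/3 * 14.8031
= 9.87

9.87


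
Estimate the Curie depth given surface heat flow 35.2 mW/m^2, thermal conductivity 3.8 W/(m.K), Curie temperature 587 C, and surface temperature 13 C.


T_Curie - T_surf = 587 - 13 = 574 C
Convert q to W/m^2: 35.2 mW/m^2 = 0.0352 W/m^2
d = 574 * 3.8 / 0.0352 = 61965.91 m

61965.91


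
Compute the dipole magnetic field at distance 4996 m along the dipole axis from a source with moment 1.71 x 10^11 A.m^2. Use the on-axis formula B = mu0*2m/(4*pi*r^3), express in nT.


m = 1.71 x 10^11 = 171000000000 A.m^2
2m = 342000000000 A.m^2
r^3 = 4996^3 = 124700239936
B = (4pi*10^-7) * 342000000000 / (4*pi * 124700239936) * 1e9
= 429769.875011 / 1567029430735.29 * 1e9
= 274.2577 nT

274.2577


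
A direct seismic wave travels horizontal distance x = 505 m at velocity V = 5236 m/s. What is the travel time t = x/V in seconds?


t = x / V
= 505 / 5236
= 0.0964 s

0.0964


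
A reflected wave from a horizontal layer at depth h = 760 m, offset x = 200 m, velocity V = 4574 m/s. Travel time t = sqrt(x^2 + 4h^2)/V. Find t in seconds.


x^2 + 4h^2 = 200^2 + 4*760^2 = 40000 + 2310400 = 2350400
sqrt(2350400) = 1533.1014
t = 1533.1014 / 4574 = 0.3352 s

0.3352


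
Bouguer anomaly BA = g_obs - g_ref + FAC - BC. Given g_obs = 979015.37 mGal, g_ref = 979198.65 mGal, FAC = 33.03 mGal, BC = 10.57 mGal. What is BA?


BA = g_obs - g_ref + FAC - BC
= 979015.37 - 979198.65 + 33.03 - 10.57
= -160.82 mGal

-160.82


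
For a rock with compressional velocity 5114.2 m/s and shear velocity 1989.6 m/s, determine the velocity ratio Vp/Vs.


Vp/Vs = 5114.2 / 1989.6
= 2.5705

2.5705


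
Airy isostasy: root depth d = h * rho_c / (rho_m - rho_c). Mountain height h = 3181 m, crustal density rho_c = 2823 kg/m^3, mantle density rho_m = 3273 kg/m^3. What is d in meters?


rho_m - rho_c = 3273 - 2823 = 450
d = 3181 * 2823 / 450
= 8979963 / 450
= 19955.47 m

19955.47


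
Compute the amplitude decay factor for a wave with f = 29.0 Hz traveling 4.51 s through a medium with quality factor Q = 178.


pi*f*t/Q = pi*29.0*4.51/178 = 2.308365
A/A0 = exp(-2.308365) = 0.099424

0.099424


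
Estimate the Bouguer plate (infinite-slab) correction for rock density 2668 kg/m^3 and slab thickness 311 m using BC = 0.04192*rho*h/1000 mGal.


BC = 0.04192 * rho * h / 1000
= 0.04192 * 2668 * 311 / 1000
= 34.783 mGal

34.783


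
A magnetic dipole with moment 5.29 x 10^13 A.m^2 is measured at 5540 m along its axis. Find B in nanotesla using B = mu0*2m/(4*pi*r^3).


m = 5.29 x 10^13 = 52900000000000 A.m^2
2m = 105800000000000 A.m^2
r^3 = 5540^3 = 170031464000
B = (4pi*10^-7) * 105800000000000 / (4*pi * 170031464000) * 1e9
= 132952201.09992 / 2136678392726.07 * 1e9
= 62223.7776 nT

62223.7776


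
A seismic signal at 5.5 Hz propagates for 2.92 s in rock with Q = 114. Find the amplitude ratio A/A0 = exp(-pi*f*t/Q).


pi*f*t/Q = pi*5.5*2.92/114 = 0.442579
A/A0 = exp(-0.442579) = 0.642378

0.642378


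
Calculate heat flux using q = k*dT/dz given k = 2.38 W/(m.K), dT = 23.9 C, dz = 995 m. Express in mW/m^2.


q = k * dT / dz * 1000
= 2.38 * 23.9 / 995 * 1000
= 0.057168 * 1000
= 57.1678 mW/m^2

57.1678


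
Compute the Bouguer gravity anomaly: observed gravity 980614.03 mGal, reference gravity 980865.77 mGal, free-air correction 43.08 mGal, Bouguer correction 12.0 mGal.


BA = g_obs - g_ref + FAC - BC
= 980614.03 - 980865.77 + 43.08 - 12.0
= -220.66 mGal

-220.66


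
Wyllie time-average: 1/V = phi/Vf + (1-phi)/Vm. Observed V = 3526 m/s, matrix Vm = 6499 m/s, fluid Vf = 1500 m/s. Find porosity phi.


1/V - 1/Vm = 1/3526 - 1/6499 = 0.00012974
1/Vf - 1/Vm = 1/1500 - 1/6499 = 0.0005128
phi = 0.00012974 / 0.0005128 = 0.253

0.253


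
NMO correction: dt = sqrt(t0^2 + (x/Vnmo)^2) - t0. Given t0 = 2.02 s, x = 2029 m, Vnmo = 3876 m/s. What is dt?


x/Vnmo = 2029/3876 = 0.523478
(x/Vnmo)^2 = 0.274029
t0^2 = 4.0804
sqrt(4.0804 + 0.274029) = 2.086727
dt = 2.086727 - 2.02 = 0.066727

0.066727


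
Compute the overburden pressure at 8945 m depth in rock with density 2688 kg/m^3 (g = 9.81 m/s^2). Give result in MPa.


P = rho * g * z / 1e6
= 2688 * 9.81 * 8945 / 1e6
= 235873209.6 / 1e6
= 235.8732 MPa

235.8732


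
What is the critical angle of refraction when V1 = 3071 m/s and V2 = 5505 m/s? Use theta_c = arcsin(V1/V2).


V1/V2 = 3071/5505 = 0.557856
theta_c = arcsin(0.557856) = 33.9077 degrees

33.9077


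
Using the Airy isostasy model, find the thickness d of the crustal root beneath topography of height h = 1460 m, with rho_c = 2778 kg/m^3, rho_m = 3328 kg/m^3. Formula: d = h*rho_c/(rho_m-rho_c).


rho_m - rho_c = 3328 - 2778 = 550
d = 1460 * 2778 / 550
= 4055880 / 550
= 7374.33 m

7374.33


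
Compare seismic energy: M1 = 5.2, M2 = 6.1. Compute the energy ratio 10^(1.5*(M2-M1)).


M2 - M1 = 6.1 - 5.2 = 0.9
1.5 * 0.9 = 1.35
ratio = 10^1.35 = 22.39

22.39


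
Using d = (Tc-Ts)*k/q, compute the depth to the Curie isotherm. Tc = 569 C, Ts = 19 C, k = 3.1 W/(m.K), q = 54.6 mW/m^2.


T_Curie - T_surf = 569 - 19 = 550 C
Convert q to W/m^2: 54.6 mW/m^2 = 0.0546 W/m^2
d = 550 * 3.1 / 0.0546 = 31227.11 m

31227.11


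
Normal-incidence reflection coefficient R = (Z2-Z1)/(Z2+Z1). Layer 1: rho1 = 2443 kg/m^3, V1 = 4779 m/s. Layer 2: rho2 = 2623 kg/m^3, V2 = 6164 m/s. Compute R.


Z1 = 2443 * 4779 = 11675097
Z2 = 2623 * 6164 = 16168172
R = (16168172 - 11675097) / (16168172 + 11675097) = 4493075 / 27843269 = 0.1614

0.1614


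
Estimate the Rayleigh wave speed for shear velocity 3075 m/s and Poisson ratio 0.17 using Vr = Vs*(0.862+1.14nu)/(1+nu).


Numerator factor = 0.862 + 1.14*0.17 = 1.0558
Denominator = 1 + 0.17 = 1.17
Vr = 3075 * 1.0558 / 1.17 = 2774.86 m/s

2774.86


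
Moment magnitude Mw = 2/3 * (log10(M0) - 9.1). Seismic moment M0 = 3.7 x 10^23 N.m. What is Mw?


log10(M0) = log10(3.7 x 10^23) = 23.5682
Mw = 2/3 * (23.5682 - 9.1)
= 2/3 * 14.4682
= 9.65

9.65


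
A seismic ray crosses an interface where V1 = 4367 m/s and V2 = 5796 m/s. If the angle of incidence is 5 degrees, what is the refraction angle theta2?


sin(theta1) = sin(5 deg) = 0.087156
sin(theta2) = V2/V1 * sin(theta1) = 5796/4367 * 0.087156 = 0.115675
theta2 = arcsin(0.115675) = 6.6426 degrees

6.6426


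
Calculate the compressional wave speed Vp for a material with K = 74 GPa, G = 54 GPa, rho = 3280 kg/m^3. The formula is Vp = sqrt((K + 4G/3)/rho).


First compute the effective modulus:
K + 4G/3 = 74e9 + 4*54e9/3 = 146000000000.0 Pa
Then divide by density:
146000000000.0 / 3280 = 44512195.122 Pa/(kg/m^3)
Take the square root:
Vp = sqrt(44512195.122) = 6671.75 m/s

6671.75


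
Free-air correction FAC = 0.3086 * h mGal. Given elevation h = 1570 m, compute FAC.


FAC = 0.3086 * h
= 0.3086 * 1570
= 484.502 mGal

484.502


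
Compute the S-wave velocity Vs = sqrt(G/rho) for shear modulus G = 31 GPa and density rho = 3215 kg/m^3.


Convert G to Pa: G = 31e9 Pa
Compute G/rho = 31e9 / 3215 = 9642301.7107
Vs = sqrt(9642301.7107) = 3105.21 m/s

3105.21


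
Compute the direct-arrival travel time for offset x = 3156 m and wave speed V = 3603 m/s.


t = x / V
= 3156 / 3603
= 0.8759 s

0.8759


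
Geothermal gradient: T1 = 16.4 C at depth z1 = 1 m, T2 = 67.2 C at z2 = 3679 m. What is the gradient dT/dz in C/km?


dT = 67.2 - 16.4 = 50.8 C
dz = 3679 - 1 = 3678 m
gradient = dT/dz * 1000 = 50.8/3678 * 1000 = 13.8119 C/km

13.8119
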